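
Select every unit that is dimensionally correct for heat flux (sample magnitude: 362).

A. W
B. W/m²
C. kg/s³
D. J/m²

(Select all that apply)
B, C

heat flux has SI base units: kg / s^3

Checking each option against kg / s^3:
  A. W: ✗ does not match
  B. W/m²: ✓ matches
  C. kg/s³: ✓ matches
  D. J/m²: ✗ does not match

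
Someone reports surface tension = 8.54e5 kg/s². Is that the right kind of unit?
Yes

surface tension has SI base units: kg / s^2
kg/s² reduces to the same SI base units, so it is a valid unit for surface tension.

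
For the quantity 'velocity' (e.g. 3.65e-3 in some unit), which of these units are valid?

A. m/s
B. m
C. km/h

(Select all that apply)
A, C

velocity has SI base units: m / s

Checking each option against m / s:
  A. m/s: ✓ matches
  B. m: ✗ does not match
  C. km/h: ✓ matches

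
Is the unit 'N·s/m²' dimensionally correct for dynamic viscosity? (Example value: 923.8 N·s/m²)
Yes

dynamic viscosity has SI base units: kg / (m * s)
N·s/m² reduces to the same SI base units, so it is a valid unit for dynamic viscosity.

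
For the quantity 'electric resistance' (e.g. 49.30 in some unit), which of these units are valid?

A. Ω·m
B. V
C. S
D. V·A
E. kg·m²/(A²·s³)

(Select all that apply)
E

electric resistance has SI base units: kg * m^2 / (A^2 * s^3)

Checking each option against kg * m^2 / (A^2 * s^3):
  A. Ω·m: ✗ does not match
  B. V: ✗ does not match
  C. S: ✗ does not match
  D. V·A: ✗ does not match
  E. kg·m²/(A²·s³): ✓ matches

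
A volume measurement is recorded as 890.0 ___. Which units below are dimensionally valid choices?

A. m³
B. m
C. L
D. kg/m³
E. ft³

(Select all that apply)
A, C, E

volume has SI base units: m^3

Checking each option against m^3:
  A. m³: ✓ matches
  B. m: ✗ does not match
  C. L: ✓ matches
  D. kg/m³: ✗ does not match
  E. ft³: ✓ matches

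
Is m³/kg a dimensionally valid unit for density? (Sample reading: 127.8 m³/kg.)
No

density has SI base units: kg / m^3
m³/kg does NOT reduce to kg / m^3; a valid unit for density would be e.g. kg/m³.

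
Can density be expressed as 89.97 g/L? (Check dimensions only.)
Yes

density has SI base units: kg / m^3
g/L reduces to the same SI base units, so it is a valid unit for density.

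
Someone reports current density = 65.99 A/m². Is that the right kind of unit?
Yes

current density has SI base units: A / m^2
A/m² reduces to the same SI base units, so it is a valid unit for current density.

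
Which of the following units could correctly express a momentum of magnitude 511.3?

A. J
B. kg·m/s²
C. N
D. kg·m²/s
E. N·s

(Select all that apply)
E

momentum has SI base units: kg * m / s

Checking each option against kg * m / s:
  A. J: ✗ does not match
  B. kg·m/s²: ✗ does not match
  C. N: ✗ does not match
  D. kg·m²/s: ✗ does not match
  E. N·s: ✓ matches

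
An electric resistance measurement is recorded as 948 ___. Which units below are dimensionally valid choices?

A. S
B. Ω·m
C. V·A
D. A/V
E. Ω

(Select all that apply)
E

electric resistance has SI base units: kg * m^2 / (A^2 * s^3)

Checking each option against kg * m^2 / (A^2 * s^3):
  A. S: ✗ does not match
  B. Ω·m: ✗ does not match
  C. V·A: ✗ does not match
  D. A/V: ✗ does not match
  E. Ω: ✓ matches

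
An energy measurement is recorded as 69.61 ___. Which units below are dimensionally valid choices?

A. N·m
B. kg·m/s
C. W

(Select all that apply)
A

energy has SI base units: kg * m^2 / s^2

Checking each option against kg * m^2 / s^2:
  A. N·m: ✓ matches
  B. kg·m/s: ✗ does not match
  C. W: ✗ does not match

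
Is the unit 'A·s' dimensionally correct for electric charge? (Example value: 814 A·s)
Yes

electric charge has SI base units: A * s
A·s reduces to the same SI base units, so it is a valid unit for electric charge.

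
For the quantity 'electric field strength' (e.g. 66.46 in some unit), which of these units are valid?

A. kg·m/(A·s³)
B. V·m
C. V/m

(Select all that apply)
A, C

electric field strength has SI base units: kg * m / (A * s^3)

Checking each option against kg * m / (A * s^3):
  A. kg·m/(A·s³): ✓ matches
  B. V·m: ✗ does not match
  C. V/m: ✓ matches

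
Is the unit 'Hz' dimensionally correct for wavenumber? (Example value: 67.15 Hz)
No

wavenumber has SI base units: 1 / m
Hz does NOT reduce to 1 / m; a valid unit for wavenumber would be e.g. 1/m.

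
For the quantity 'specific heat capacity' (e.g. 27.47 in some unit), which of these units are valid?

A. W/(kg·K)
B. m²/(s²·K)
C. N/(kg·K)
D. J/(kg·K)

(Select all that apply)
B, D

specific heat capacity has SI base units: m^2 / (s^2 * K)

Checking each option against m^2 / (s^2 * K):
  A. W/(kg·K): ✗ does not match
  B. m²/(s²·K): ✓ matches
  C. N/(kg·K): ✗ does not match
  D. J/(kg·K): ✓ matches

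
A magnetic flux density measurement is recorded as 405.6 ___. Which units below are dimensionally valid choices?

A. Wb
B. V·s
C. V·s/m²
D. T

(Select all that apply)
C, D

magnetic flux density has SI base units: kg / (A * s^2)

Checking each option against kg / (A * s^2):
  A. Wb: ✗ does not match
  B. V·s: ✗ does not match
  C. V·s/m²: ✓ matches
  D. T: ✓ matches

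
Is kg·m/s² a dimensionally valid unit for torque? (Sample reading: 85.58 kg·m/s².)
No

torque has SI base units: kg * m^2 / s^2
kg·m/s² does NOT reduce to kg * m^2 / s^2; a valid unit for torque would be e.g. N·m.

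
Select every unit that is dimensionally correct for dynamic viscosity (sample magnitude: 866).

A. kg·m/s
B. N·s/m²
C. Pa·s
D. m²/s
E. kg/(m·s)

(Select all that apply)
B, C, E

dynamic viscosity has SI base units: kg / (m * s)

Checking each option against kg / (m * s):
  A. kg·m/s: ✗ does not match
  B. N·s/m²: ✓ matches
  C. Pa·s: ✓ matches
  D. m²/s: ✗ does not match
  E. kg/(m·s): ✓ matches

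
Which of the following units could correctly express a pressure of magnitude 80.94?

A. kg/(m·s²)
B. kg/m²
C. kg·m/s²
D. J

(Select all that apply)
A

pressure has SI base units: kg / (m * s^2)

Checking each option against kg / (m * s^2):
  A. kg/(m·s²): ✓ matches
  B. kg/m²: ✗ does not match
  C. kg·m/s²: ✗ does not match
  D. J: ✗ does not match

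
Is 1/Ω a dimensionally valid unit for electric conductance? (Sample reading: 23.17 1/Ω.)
Yes

electric conductance has SI base units: A^2 * s^3 / (kg * m^2)
1/Ω reduces to the same SI base units, so it is a valid unit for electric conductance.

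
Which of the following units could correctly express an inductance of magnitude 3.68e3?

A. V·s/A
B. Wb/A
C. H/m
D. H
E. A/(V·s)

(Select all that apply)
A, B, D

inductance has SI base units: kg * m^2 / (A^2 * s^2)

Checking each option against kg * m^2 / (A^2 * s^2):
  A. V·s/A: ✓ matches
  B. Wb/A: ✓ matches
  C. H/m: ✗ does not match
  D. H: ✓ matches
  E. A/(V·s): ✗ does not match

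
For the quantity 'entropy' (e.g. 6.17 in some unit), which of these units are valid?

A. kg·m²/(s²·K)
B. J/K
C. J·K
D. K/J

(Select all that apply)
A, B

entropy has SI base units: kg * m^2 / (s^2 * K)

Checking each option against kg * m^2 / (s^2 * K):
  A. kg·m²/(s²·K): ✓ matches
  B. J/K: ✓ matches
  C. J·K: ✗ does not match
  D. K/J: ✗ does not match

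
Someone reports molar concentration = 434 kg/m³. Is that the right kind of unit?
No

molar concentration has SI base units: mol / m^3
kg/m³ does NOT reduce to mol / m^3; a valid unit for molar concentration would be e.g. mol/m³.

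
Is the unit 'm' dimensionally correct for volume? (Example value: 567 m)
No

volume has SI base units: m^3
m does NOT reduce to m^3; a valid unit for volume would be e.g. m³.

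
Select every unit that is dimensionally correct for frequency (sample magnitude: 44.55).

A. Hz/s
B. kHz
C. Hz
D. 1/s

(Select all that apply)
B, C, D

frequency has SI base units: 1 / s

Checking each option against 1 / s:
  A. Hz/s: ✗ does not match
  B. kHz: ✓ matches
  C. Hz: ✓ matches
  D. 1/s: ✓ matches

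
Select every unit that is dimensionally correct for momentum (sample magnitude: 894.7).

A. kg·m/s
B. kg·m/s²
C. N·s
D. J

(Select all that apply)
A, C

momentum has SI base units: kg * m / s

Checking each option against kg * m / s:
  A. kg·m/s: ✓ matches
  B. kg·m/s²: ✗ does not match
  C. N·s: ✓ matches
  D. J: ✗ does not match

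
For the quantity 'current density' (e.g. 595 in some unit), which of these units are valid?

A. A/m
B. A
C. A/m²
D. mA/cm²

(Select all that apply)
C, D

current density has SI base units: A / m^2

Checking each option against A / m^2:
  A. A/m: ✗ does not match
  B. A: ✗ does not match
  C. A/m²: ✓ matches
  D. mA/cm²: ✓ matches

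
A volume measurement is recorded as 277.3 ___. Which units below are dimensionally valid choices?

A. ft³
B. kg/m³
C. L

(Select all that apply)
A, C

volume has SI base units: m^3

Checking each option against m^3:
  A. ft³: ✓ matches
  B. kg/m³: ✗ does not match
  C. L: ✓ matches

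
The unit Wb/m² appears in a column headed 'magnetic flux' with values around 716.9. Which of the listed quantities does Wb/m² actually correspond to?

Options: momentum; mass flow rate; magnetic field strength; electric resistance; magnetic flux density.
magnetic flux density

magnetic flux should have units dimensionally equivalent to kg * m^2 / (A * s^2) (e.g. Wb).
The given unit 'Wb/m²' reduces to kg / (A * s^2). Of the listed options, that is the dimensionality of magnetic flux density.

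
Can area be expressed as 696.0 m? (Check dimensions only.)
No

area has SI base units: m^2
m does NOT reduce to m^2; a valid unit for area would be e.g. m².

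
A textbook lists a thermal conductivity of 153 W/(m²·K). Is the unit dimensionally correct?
No

thermal conductivity has SI base units: kg * m / (s^3 * K)
W/(m²·K) does NOT reduce to kg * m / (s^3 * K); a valid unit for thermal conductivity would be e.g. W/(m·K).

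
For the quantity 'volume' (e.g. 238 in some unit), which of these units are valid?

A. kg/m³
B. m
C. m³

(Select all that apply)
C

volume has SI base units: m^3

Checking each option against m^3:
  A. kg/m³: ✗ does not match
  B. m: ✗ does not match
  C. m³: ✓ matches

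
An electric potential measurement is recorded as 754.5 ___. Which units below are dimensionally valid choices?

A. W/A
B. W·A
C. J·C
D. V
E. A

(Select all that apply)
A, D

electric potential has SI base units: kg * m^2 / (A * s^3)

Checking each option against kg * m^2 / (A * s^3):
  A. W/A: ✓ matches
  B. W·A: ✗ does not match
  C. J·C: ✗ does not match
  D. V: ✓ matches
  E. A: ✗ does not match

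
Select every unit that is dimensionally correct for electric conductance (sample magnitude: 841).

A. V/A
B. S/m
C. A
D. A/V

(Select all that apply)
D

electric conductance has SI base units: A^2 * s^3 / (kg * m^2)

Checking each option against A^2 * s^3 / (kg * m^2):
  A. V/A: ✗ does not match
  B. S/m: ✗ does not match
  C. A: ✗ does not match
  D. A/V: ✓ matches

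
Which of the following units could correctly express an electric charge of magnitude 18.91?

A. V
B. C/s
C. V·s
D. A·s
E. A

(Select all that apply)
D

electric charge has SI base units: A * s

Checking each option against A * s:
  A. V: ✗ does not match
  B. C/s: ✗ does not match
  C. V·s: ✗ does not match
  D. A·s: ✓ matches
  E. A: ✗ does not match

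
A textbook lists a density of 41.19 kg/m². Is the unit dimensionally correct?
No

density has SI base units: kg / m^3
kg/m² does NOT reduce to kg / m^3; a valid unit for density would be e.g. kg/m³.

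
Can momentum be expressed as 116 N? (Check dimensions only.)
No

momentum has SI base units: kg * m / s
N does NOT reduce to kg * m / s; a valid unit for momentum would be e.g. kg·m/s.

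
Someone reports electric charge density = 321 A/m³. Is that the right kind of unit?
No

electric charge density has SI base units: A * s / m^3
A/m³ does NOT reduce to A * s / m^3; a valid unit for electric charge density would be e.g. C/m³.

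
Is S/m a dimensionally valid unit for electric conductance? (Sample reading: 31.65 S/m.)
No

electric conductance has SI base units: A^2 * s^3 / (kg * m^2)
S/m does NOT reduce to A^2 * s^3 / (kg * m^2); a valid unit for electric conductance would be e.g. S.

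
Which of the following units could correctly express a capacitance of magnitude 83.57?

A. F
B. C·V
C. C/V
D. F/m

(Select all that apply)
A, C

capacitance has SI base units: A^2 * s^4 / (kg * m^2)

Checking each option against A^2 * s^4 / (kg * m^2):
  A. F: ✓ matches
  B. C·V: ✗ does not match
  C. C/V: ✓ matches
  D. F/m: ✗ does not match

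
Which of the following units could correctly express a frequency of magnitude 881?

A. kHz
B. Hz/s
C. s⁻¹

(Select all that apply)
A, C

frequency has SI base units: 1 / s

Checking each option against 1 / s:
  A. kHz: ✓ matches
  B. Hz/s: ✗ does not match
  C. s⁻¹: ✓ matches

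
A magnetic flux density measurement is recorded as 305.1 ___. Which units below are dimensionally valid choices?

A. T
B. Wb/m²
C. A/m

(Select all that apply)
A, B

magnetic flux density has SI base units: kg / (A * s^2)

Checking each option against kg / (A * s^2):
  A. T: ✓ matches
  B. Wb/m²: ✓ matches
  C. A/m: ✗ does not match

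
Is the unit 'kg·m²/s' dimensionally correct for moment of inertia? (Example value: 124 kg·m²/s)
No

moment of inertia has SI base units: kg * m^2
kg·m²/s does NOT reduce to kg * m^2; a valid unit for moment of inertia would be e.g. kg·m².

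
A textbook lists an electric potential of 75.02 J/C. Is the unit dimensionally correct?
Yes

electric potential has SI base units: kg * m^2 / (A * s^3)
J/C reduces to the same SI base units, so it is a valid unit for electric potential.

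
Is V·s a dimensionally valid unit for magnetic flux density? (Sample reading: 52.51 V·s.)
No

magnetic flux density has SI base units: kg / (A * s^2)
V·s does NOT reduce to kg / (A * s^2); a valid unit for magnetic flux density would be e.g. T.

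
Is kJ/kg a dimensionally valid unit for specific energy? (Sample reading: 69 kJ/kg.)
Yes

specific energy has SI base units: m^2 / s^2
kJ/kg reduces to the same SI base units, so it is a valid unit for specific energy.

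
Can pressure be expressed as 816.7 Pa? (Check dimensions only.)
Yes

pressure has SI base units: kg / (m * s^2)
Pa reduces to the same SI base units, so it is a valid unit for pressure.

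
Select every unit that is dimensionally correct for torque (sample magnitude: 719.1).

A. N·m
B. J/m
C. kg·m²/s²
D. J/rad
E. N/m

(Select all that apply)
A, C, D

torque has SI base units: kg * m^2 / s^2

Checking each option against kg * m^2 / s^2:
  A. N·m: ✓ matches
  B. J/m: ✗ does not match
  C. kg·m²/s²: ✓ matches
  D. J/rad: ✓ matches
  E. N/m: ✗ does not match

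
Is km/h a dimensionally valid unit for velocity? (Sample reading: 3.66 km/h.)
Yes

velocity has SI base units: m / s
km/h reduces to the same SI base units, so it is a valid unit for velocity.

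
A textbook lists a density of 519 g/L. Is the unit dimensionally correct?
Yes

density has SI base units: kg / m^3
g/L reduces to the same SI base units, so it is a valid unit for density.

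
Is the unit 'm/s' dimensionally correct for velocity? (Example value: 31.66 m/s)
Yes

velocity has SI base units: m / s
m/s reduces to the same SI base units, so it is a valid unit for velocity.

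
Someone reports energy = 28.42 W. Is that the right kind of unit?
No

energy has SI base units: kg * m^2 / s^2
W does NOT reduce to kg * m^2 / s^2; a valid unit for energy would be e.g. J.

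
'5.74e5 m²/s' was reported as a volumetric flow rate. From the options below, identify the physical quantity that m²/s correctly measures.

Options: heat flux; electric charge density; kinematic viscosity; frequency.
kinematic viscosity

volumetric flow rate should have units dimensionally equivalent to m^3 / s (e.g. m³/s).
The given unit 'm²/s' reduces to m^2 / s. Of the listed options, that is the dimensionality of kinematic viscosity.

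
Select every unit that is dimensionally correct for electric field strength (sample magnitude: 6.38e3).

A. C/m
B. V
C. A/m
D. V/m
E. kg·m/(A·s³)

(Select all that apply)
D, E

electric field strength has SI base units: kg * m / (A * s^3)

Checking each option against kg * m / (A * s^3):
  A. C/m: ✗ does not match
  B. V: ✗ does not match
  C. A/m: ✗ does not match
  D. V/m: ✓ matches
  E. kg·m/(A·s³): ✓ matches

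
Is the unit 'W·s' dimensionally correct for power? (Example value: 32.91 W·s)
No

power has SI base units: kg * m^2 / s^3
W·s does NOT reduce to kg * m^2 / s^3; a valid unit for power would be e.g. W.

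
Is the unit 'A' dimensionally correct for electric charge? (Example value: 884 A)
No

electric charge has SI base units: A * s
A does NOT reduce to A * s; a valid unit for electric charge would be e.g. C.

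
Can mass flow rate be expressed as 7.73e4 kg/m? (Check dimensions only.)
No

mass flow rate has SI base units: kg / s
kg/m does NOT reduce to kg / s; a valid unit for mass flow rate would be e.g. kg/s.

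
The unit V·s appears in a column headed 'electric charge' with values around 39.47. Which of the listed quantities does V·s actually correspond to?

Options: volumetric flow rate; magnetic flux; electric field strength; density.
magnetic flux

electric charge should have units dimensionally equivalent to A * s (e.g. C).
The given unit 'V·s' reduces to kg * m^2 / (A * s^2). Of the listed options, that is the dimensionality of magnetic flux.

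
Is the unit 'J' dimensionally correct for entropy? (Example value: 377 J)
No

entropy has SI base units: kg * m^2 / (s^2 * K)
J does NOT reduce to kg * m^2 / (s^2 * K); a valid unit for entropy would be e.g. J/K.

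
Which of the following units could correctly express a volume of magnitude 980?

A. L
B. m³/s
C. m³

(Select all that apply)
A, C

volume has SI base units: m^3

Checking each option against m^3:
  A. L: ✓ matches
  B. m³/s: ✗ does not match
  C. m³: ✓ matches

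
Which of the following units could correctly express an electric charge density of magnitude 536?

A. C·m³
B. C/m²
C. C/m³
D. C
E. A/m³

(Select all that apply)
C

electric charge density has SI base units: A * s / m^3

Checking each option against A * s / m^3:
  A. C·m³: ✗ does not match
  B. C/m²: ✗ does not match
  C. C/m³: ✓ matches
  D. C: ✗ does not match
  E. A/m³: ✗ does not match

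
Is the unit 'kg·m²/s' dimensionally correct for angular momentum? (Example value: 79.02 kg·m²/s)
Yes

angular momentum has SI base units: kg * m^2 / s
kg·m²/s reduces to the same SI base units, so it is a valid unit for angular momentum.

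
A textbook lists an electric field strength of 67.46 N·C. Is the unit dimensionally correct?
No

electric field strength has SI base units: kg * m / (A * s^3)
N·C does NOT reduce to kg * m / (A * s^3); a valid unit for electric field strength would be e.g. V/m.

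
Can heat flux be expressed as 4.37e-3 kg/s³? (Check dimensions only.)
Yes

heat flux has SI base units: kg / s^3
kg/s³ reduces to the same SI base units, so it is a valid unit for heat flux.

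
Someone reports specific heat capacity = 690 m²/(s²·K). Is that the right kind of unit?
Yes

specific heat capacity has SI base units: m^2 / (s^2 * K)
m²/(s²·K) reduces to the same SI base units, so it is a valid unit for specific heat capacity.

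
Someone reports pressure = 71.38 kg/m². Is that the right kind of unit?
No

pressure has SI base units: kg / (m * s^2)
kg/m² does NOT reduce to kg / (m * s^2); a valid unit for pressure would be e.g. Pa.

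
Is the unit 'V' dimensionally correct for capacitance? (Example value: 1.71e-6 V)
No

capacitance has SI base units: A^2 * s^4 / (kg * m^2)
V does NOT reduce to A^2 * s^4 / (kg * m^2); a valid unit for capacitance would be e.g. F.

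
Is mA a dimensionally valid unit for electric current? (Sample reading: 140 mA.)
Yes

electric current has SI base units: A
mA reduces to the same SI base units, so it is a valid unit for electric current.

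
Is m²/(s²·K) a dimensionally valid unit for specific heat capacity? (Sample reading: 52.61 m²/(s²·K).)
Yes

specific heat capacity has SI base units: m^2 / (s^2 * K)
m²/(s²·K) reduces to the same SI base units, so it is a valid unit for specific heat capacity.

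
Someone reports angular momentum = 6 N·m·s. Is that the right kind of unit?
Yes

angular momentum has SI base units: kg * m^2 / s
N·m·s reduces to the same SI base units, so it is a valid unit for angular momentum.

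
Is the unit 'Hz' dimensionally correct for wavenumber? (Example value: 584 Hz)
No

wavenumber has SI base units: 1 / m
Hz does NOT reduce to 1 / m; a valid unit for wavenumber would be e.g. 1/m.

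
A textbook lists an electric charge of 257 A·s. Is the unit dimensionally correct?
Yes

electric charge has SI base units: A * s
A·s reduces to the same SI base units, so it is a valid unit for electric charge.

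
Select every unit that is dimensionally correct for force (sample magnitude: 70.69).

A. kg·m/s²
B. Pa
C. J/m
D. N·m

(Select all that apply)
A, C

force has SI base units: kg * m / s^2

Checking each option against kg * m / s^2:
  A. kg·m/s²: ✓ matches
  B. Pa: ✗ does not match
  C. J/m: ✓ matches
  D. N·m: ✗ does not match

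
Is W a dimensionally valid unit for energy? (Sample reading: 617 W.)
No

energy has SI base units: kg * m^2 / s^2
W does NOT reduce to kg * m^2 / s^2; a valid unit for energy would be e.g. J.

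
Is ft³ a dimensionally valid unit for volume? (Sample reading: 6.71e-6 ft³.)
Yes

volume has SI base units: m^3
ft³ reduces to the same SI base units, so it is a valid unit for volume.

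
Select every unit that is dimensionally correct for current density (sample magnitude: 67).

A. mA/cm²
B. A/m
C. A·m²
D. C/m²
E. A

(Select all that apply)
A

current density has SI base units: A / m^2

Checking each option against A / m^2:
  A. mA/cm²: ✓ matches
  B. A/m: ✗ does not match
  C. A·m²: ✗ does not match
  D. C/m²: ✗ does not match
  E. A: ✗ does not match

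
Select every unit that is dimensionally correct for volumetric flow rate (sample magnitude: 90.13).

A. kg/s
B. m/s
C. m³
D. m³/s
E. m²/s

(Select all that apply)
D

volumetric flow rate has SI base units: m^3 / s

Checking each option against m^3 / s:
  A. kg/s: ✗ does not match
  B. m/s: ✗ does not match
  C. m³: ✗ does not match
  D. m³/s: ✓ matches
  E. m²/s: ✗ does not match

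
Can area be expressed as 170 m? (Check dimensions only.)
No

area has SI base units: m^2
m does NOT reduce to m^2; a valid unit for area would be e.g. m².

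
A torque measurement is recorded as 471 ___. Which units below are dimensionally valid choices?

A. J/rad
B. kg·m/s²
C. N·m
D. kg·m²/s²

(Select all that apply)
A, C, D

torque has SI base units: kg * m^2 / s^2

Checking each option against kg * m^2 / s^2:
  A. J/rad: ✓ matches
  B. kg·m/s²: ✗ does not match
  C. N·m: ✓ matches
  D. kg·m²/s²: ✓ matches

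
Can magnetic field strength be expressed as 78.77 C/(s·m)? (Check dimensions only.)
Yes

magnetic field strength has SI base units: A / m
C/(s·m) reduces to the same SI base units, so it is a valid unit for magnetic field strength.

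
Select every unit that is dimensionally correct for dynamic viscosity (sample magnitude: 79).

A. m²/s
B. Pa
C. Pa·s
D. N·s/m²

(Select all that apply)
C, D

dynamic viscosity has SI base units: kg / (m * s)

Checking each option against kg / (m * s):
  A. m²/s: ✗ does not match
  B. Pa: ✗ does not match
  C. Pa·s: ✓ matches
  D. N·s/m²: ✓ matches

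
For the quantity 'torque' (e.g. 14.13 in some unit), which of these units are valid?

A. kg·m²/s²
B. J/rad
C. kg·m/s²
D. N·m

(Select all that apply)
A, B, D

torque has SI base units: kg * m^2 / s^2

Checking each option against kg * m^2 / s^2:
  A. kg·m²/s²: ✓ matches
  B. J/rad: ✓ matches
  C. kg·m/s²: ✗ does not match
  D. N·m: ✓ matches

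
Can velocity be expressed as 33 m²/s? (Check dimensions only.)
No

velocity has SI base units: m / s
m²/s does NOT reduce to m / s; a valid unit for velocity would be e.g. m/s.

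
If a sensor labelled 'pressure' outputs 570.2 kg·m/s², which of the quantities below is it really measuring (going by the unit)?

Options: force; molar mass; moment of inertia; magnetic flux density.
force

pressure should have units dimensionally equivalent to kg / (m * s^2) (e.g. Pa).
The given unit 'kg·m/s²' reduces to kg * m / s^2. Of the listed options, that is the dimensionality of force.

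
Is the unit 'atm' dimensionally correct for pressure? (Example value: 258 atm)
Yes

pressure has SI base units: kg / (m * s^2)
atm reduces to the same SI base units, so it is a valid unit for pressure.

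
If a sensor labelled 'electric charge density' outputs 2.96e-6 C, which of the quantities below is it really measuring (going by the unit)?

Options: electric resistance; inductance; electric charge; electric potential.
electric charge

electric charge density should have units dimensionally equivalent to A * s / m^3 (e.g. C/m³).
The given unit 'C' reduces to A * s. Of the listed options, that is the dimensionality of electric charge.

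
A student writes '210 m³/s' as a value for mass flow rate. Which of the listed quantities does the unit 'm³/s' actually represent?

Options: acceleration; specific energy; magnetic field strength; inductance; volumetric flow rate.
volumetric flow rate

mass flow rate should have units dimensionally equivalent to kg / s (e.g. kg/s).
The given unit 'm³/s' reduces to m^3 / s. Of the listed options, that is the dimensionality of volumetric flow rate.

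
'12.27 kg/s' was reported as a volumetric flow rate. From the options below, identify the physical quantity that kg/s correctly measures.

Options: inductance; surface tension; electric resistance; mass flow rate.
mass flow rate

volumetric flow rate should have units dimensionally equivalent to m^3 / s (e.g. m³/s).
The given unit 'kg/s' reduces to kg / s. Of the listed options, that is the dimensionality of mass flow rate.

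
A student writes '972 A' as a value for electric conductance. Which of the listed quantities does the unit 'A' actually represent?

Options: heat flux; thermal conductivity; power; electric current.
electric current

electric conductance should have units dimensionally equivalent to A^2 * s^3 / (kg * m^2) (e.g. S).
The given unit 'A' reduces to A. Of the listed options, that is the dimensionality of electric current.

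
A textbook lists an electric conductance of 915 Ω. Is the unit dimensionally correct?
No

electric conductance has SI base units: A^2 * s^3 / (kg * m^2)
Ω does NOT reduce to A^2 * s^3 / (kg * m^2); a valid unit for electric conductance would be e.g. S.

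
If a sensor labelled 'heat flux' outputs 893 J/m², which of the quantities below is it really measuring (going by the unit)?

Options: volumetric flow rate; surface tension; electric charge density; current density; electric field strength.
surface tension

heat flux should have units dimensionally equivalent to kg / s^3 (e.g. W/m²).
The given unit 'J/m²' reduces to kg / s^2. Of the listed options, that is the dimensionality of surface tension.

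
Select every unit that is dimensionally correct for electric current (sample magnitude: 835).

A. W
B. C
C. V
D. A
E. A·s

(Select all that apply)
D

electric current has SI base units: A

Checking each option against A:
  A. W: ✗ does not match
  B. C: ✗ does not match
  C. V: ✗ does not match
  D. A: ✓ matches
  E. A·s: ✗ does not match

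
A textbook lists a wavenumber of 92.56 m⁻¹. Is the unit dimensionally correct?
Yes

wavenumber has SI base units: 1 / m
m⁻¹ reduces to the same SI base units, so it is a valid unit for wavenumber.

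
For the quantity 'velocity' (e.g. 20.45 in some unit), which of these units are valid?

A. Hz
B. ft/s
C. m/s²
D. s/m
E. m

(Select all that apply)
B

velocity has SI base units: m / s

Checking each option against m / s:
  A. Hz: ✗ does not match
  B. ft/s: ✓ matches
  C. m/s²: ✗ does not match
  D. s/m: ✗ does not match
  E. m: ✗ does not match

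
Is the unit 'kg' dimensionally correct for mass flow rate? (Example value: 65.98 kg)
No

mass flow rate has SI base units: kg / s
kg does NOT reduce to kg / s; a valid unit for mass flow rate would be e.g. kg/s.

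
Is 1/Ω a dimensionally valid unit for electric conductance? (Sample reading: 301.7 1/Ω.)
Yes

electric conductance has SI base units: A^2 * s^3 / (kg * m^2)
1/Ω reduces to the same SI base units, so it is a valid unit for electric conductance.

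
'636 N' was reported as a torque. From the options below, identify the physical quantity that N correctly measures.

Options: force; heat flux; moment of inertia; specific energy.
force

torque should have units dimensionally equivalent to kg * m^2 / s^2 (e.g. N·m).
The given unit 'N' reduces to kg * m / s^2. Of the listed options, that is the dimensionality of force.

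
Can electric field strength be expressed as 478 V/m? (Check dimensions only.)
Yes

electric field strength has SI base units: kg * m / (A * s^3)
V/m reduces to the same SI base units, so it is a valid unit for electric field strength.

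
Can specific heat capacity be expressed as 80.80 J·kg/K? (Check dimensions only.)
No

specific heat capacity has SI base units: m^2 / (s^2 * K)
J·kg/K does NOT reduce to m^2 / (s^2 * K); a valid unit for specific heat capacity would be e.g. J/(kg·K).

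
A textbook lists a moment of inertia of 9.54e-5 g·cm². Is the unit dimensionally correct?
Yes

moment of inertia has SI base units: kg * m^2
g·cm² reduces to the same SI base units, so it is a valid unit for moment of inertia.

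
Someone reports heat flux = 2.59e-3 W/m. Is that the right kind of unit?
No

heat flux has SI base units: kg / s^3
W/m does NOT reduce to kg / s^3; a valid unit for heat flux would be e.g. W/m².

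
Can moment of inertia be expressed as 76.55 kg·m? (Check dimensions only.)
No

moment of inertia has SI base units: kg * m^2
kg·m does NOT reduce to kg * m^2; a valid unit for moment of inertia would be e.g. kg·m².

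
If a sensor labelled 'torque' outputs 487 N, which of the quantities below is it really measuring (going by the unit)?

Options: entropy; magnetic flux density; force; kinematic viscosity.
force

torque should have units dimensionally equivalent to kg * m^2 / s^2 (e.g. N·m).
The given unit 'N' reduces to kg * m / s^2. Of the listed options, that is the dimensionality of force.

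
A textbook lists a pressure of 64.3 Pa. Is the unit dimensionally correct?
Yes

pressure has SI base units: kg / (m * s^2)
Pa reduces to the same SI base units, so it is a valid unit for pressure.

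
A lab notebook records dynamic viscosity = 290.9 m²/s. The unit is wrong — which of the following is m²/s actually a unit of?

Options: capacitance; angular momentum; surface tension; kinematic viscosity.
kinematic viscosity

dynamic viscosity should have units dimensionally equivalent to kg / (m * s) (e.g. Pa·s).
The given unit 'm²/s' reduces to m^2 / s. Of the listed options, that is the dimensionality of kinematic viscosity.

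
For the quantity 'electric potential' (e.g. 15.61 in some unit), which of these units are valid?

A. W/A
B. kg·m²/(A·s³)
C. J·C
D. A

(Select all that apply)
A, B

electric potential has SI base units: kg * m^2 / (A * s^3)

Checking each option against kg * m^2 / (A * s^3):
  A. W/A: ✓ matches
  B. kg·m²/(A·s³): ✓ matches
  C. J·C: ✗ does not match
  D. A: ✗ does not match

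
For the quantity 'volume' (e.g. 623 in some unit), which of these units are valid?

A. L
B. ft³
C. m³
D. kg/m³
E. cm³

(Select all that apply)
A, B, C, E

volume has SI base units: m^3

Checking each option against m^3:
  A. L: ✓ matches
  B. ft³: ✓ matches
  C. m³: ✓ matches
  D. kg/m³: ✗ does not match
  E. cm³: ✓ matches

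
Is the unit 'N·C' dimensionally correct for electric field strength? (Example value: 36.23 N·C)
No

electric field strength has SI base units: kg * m / (A * s^3)
N·C does NOT reduce to kg * m / (A * s^3); a valid unit for electric field strength would be e.g. V/m.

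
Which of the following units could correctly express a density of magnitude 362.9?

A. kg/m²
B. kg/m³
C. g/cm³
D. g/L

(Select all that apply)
B, C, D

density has SI base units: kg / m^3

Checking each option against kg / m^3:
  A. kg/m²: ✗ does not match
  B. kg/m³: ✓ matches
  C. g/cm³: ✓ matches
  D. g/L: ✓ matches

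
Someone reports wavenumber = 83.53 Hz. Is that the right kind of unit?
No

wavenumber has SI base units: 1 / m
Hz does NOT reduce to 1 / m; a valid unit for wavenumber would be e.g. 1/m.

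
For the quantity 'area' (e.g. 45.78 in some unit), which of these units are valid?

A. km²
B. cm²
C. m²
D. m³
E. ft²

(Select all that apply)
A, B, C, E

area has SI base units: m^2

Checking each option against m^2:
  A. km²: ✓ matches
  B. cm²: ✓ matches
  C. m²: ✓ matches
  D. m³: ✗ does not match
  E. ft²: ✓ matches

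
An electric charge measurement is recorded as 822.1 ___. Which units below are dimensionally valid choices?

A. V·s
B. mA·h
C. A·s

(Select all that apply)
B, C

electric charge has SI base units: A * s

Checking each option against A * s:
  A. V·s: ✗ does not match
  B. mA·h: ✓ matches
  C. A·s: ✓ matches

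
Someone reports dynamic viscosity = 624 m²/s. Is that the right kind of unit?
No

dynamic viscosity has SI base units: kg / (m * s)
m²/s does NOT reduce to kg / (m * s); a valid unit for dynamic viscosity would be e.g. Pa·s.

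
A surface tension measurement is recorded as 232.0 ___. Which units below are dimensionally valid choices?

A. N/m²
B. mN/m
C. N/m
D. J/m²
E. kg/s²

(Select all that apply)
B, C, D, E

surface tension has SI base units: kg / s^2

Checking each option against kg / s^2:
  A. N/m²: ✗ does not match
  B. mN/m: ✓ matches
  C. N/m: ✓ matches
  D. J/m²: ✓ matches
  E. kg/s²: ✓ matches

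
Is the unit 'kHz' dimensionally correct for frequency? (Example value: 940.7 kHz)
Yes

frequency has SI base units: 1 / s
kHz reduces to the same SI base units, so it is a valid unit for frequency.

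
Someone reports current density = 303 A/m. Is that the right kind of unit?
No

current density has SI base units: A / m^2
A/m does NOT reduce to A / m^2; a valid unit for current density would be e.g. A/m².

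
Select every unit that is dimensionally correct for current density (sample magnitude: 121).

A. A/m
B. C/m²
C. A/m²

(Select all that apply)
C

current density has SI base units: A / m^2

Checking each option against A / m^2:
  A. A/m: ✗ does not match
  B. C/m²: ✗ does not match
  C. A/m²: ✓ matches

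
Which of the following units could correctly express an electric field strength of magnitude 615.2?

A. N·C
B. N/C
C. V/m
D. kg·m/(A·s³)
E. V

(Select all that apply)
B, C, D

electric field strength has SI base units: kg * m / (A * s^3)

Checking each option against kg * m / (A * s^3):
  A. N·C: ✗ does not match
  B. N/C: ✓ matches
  C. V/m: ✓ matches
  D. kg·m/(A·s³): ✓ matches
  E. V: ✗ does not match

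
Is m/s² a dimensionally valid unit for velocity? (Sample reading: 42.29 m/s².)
No

velocity has SI base units: m / s
m/s² does NOT reduce to m / s; a valid unit for velocity would be e.g. m/s.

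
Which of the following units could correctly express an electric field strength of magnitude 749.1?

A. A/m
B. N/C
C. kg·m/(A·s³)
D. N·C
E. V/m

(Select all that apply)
B, C, E

electric field strength has SI base units: kg * m / (A * s^3)

Checking each option against kg * m / (A * s^3):
  A. A/m: ✗ does not match
  B. N/C: ✓ matches
  C. kg·m/(A·s³): ✓ matches
  D. N·C: ✗ does not match
  E. V/m: ✓ matches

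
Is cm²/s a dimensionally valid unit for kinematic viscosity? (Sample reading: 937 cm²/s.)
Yes

kinematic viscosity has SI base units: m^2 / s
cm²/s reduces to the same SI base units, so it is a valid unit for kinematic viscosity.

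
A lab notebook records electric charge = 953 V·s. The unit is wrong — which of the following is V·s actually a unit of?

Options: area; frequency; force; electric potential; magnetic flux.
magnetic flux

electric charge should have units dimensionally equivalent to A * s (e.g. C).
The given unit 'V·s' reduces to kg * m^2 / (A * s^2). Of the listed options, that is the dimensionality of magnetic flux.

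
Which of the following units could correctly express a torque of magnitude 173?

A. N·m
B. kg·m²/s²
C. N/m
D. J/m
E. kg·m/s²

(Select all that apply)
A, B

torque has SI base units: kg * m^2 / s^2

Checking each option against kg * m^2 / s^2:
  A. N·m: ✓ matches
  B. kg·m²/s²: ✓ matches
  C. N/m: ✗ does not match
  D. J/m: ✗ does not match
  E. kg·m/s²: ✗ does not match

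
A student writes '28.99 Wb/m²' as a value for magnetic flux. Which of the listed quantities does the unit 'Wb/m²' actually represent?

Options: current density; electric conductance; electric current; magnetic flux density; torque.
magnetic flux density

magnetic flux should have units dimensionally equivalent to kg * m^2 / (A * s^2) (e.g. Wb).
The given unit 'Wb/m²' reduces to kg / (A * s^2). Of the listed options, that is the dimensionality of magnetic flux density.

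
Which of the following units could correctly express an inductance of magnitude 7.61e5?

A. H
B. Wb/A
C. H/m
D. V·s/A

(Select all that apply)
A, B, D

inductance has SI base units: kg * m^2 / (A^2 * s^2)

Checking each option against kg * m^2 / (A^2 * s^2):
  A. H: ✓ matches
  B. Wb/A: ✓ matches
  C. H/m: ✗ does not match
  D. V·s/A: ✓ matches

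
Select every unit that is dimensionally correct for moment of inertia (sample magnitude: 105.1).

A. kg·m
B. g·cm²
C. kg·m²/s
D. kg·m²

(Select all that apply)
B, D

moment of inertia has SI base units: kg * m^2

Checking each option against kg * m^2:
  A. kg·m: ✗ does not match
  B. g·cm²: ✓ matches
  C. kg·m²/s: ✗ does not match
  D. kg·m²: ✓ matches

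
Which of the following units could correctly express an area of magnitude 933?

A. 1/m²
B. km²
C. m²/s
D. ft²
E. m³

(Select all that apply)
B, D

area has SI base units: m^2

Checking each option against m^2:
  A. 1/m²: ✗ does not match
  B. km²: ✓ matches
  C. m²/s: ✗ does not match
  D. ft²: ✓ matches
  E. m³: ✗ does not match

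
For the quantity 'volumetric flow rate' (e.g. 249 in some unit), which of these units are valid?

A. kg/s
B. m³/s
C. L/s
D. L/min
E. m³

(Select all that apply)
B, C, D

volumetric flow rate has SI base units: m^3 / s

Checking each option against m^3 / s:
  A. kg/s: ✗ does not match
  B. m³/s: ✓ matches
  C. L/s: ✓ matches
  D. L/min: ✓ matches
  E. m³: ✗ does not match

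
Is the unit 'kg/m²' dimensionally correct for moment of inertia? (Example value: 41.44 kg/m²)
No

moment of inertia has SI base units: kg * m^2
kg/m² does NOT reduce to kg * m^2; a valid unit for moment of inertia would be e.g. kg·m².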